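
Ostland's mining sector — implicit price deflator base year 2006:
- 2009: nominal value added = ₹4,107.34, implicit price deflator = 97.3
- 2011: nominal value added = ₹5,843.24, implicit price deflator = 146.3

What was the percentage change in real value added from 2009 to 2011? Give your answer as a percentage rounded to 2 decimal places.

Real value added 2009 = 4107.34 / 0.973 = 4221.32.
Real value added 2011 = 5843.24 / 1.463 = 3994.01.
Real growth = 3994.01 / 4221.32 − 1 = -0.0538.

-5.38%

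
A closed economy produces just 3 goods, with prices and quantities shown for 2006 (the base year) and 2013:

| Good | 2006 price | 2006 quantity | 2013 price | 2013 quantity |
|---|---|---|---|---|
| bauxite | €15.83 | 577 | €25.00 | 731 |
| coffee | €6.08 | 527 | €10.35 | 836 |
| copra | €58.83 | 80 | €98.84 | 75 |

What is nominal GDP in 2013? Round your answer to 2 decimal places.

€34340.60

Nominal GDP 2013 = Σ (p_2013 × q_2013) = 25.00·731 + 10.35·836 + 98.84·75 = 34340.60.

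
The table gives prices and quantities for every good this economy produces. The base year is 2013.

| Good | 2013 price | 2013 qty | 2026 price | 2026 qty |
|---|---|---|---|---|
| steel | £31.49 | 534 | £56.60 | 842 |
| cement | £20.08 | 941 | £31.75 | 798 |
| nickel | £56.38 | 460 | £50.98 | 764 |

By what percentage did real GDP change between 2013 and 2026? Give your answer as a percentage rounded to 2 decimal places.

38.88%

Real GDP 2013 = Nominal GDP 2013 = 31.49·534 + 20.08·941 + 56.38·460 = 61645.74.
Real GDP 2026 (at 2013 prices) = 31.49·842 + 20.08·798 + 56.38·764 = 85612.74.
Real growth = 85612.74/61645.74 − 1 = 0.3888.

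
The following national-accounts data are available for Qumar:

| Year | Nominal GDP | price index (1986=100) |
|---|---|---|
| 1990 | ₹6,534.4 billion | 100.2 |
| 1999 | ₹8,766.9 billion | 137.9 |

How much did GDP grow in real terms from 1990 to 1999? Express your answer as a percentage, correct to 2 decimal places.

-2.51%

Deflate each year: 1990 → 6534.4/1.002 = 6521.36; 1999 → 8766.9/1.379 = 6357.43.
So real GDP changed by 6357.43/6521.36 − 1 = -0.0251, i.e. -2.51%.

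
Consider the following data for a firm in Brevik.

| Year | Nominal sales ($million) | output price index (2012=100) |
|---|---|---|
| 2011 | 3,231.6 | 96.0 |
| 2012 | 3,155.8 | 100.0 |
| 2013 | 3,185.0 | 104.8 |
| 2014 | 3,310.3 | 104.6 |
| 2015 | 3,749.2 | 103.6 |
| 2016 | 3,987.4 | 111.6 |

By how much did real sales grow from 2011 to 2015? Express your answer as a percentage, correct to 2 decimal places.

7.51%

Real sales 2011 = 3231.6/0.960 = 3366.25.
Real sales 2015 = 3749.2/1.036 = 3618.92.
Change = 3618.92/3366.25 − 1 = 0.0751.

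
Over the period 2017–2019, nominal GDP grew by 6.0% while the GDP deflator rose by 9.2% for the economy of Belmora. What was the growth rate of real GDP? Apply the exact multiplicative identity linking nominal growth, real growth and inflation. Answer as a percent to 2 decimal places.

-2.93%

(1 + g_nom) = (1 + g_real)(1 + π), so g_real = 1.0600 / 1.0920 − 1 = -0.02930.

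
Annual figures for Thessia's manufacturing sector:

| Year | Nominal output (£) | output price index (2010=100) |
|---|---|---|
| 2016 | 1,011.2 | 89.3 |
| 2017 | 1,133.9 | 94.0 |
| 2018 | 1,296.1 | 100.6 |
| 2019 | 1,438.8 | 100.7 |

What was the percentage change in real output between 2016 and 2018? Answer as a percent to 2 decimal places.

Real output 2016 = 1011.2/0.893 = 1132.36.
Real output 2018 = 1296.1/1.006 = 1288.37.
Change = 1288.37/1132.36 − 1 = 0.1378.

13.78%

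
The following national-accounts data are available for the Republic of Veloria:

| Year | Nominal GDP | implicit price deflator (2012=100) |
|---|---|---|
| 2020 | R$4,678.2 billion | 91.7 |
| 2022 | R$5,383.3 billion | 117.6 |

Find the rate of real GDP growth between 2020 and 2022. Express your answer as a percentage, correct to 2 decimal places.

Deflate each year: 2020 → 4678.2/0.917 = 5101.64; 2022 → 5383.3/1.176 = 4577.64.
So real GDP changed by 4577.64/5101.64 − 1 = -0.1027, i.e. -10.27%.

-10.27%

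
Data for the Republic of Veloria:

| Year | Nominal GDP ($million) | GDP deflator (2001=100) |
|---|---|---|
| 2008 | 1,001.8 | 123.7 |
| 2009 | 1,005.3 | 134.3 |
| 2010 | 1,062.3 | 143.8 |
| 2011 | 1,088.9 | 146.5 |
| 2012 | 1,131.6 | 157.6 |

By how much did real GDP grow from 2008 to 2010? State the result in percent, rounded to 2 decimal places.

Real GDP 2008 = 1001.8/1.237 = 809.86.
Real GDP 2010 = 1062.3/1.438 = 738.73.
Change = 738.73/809.86 − 1 = -0.0878.

-8.78%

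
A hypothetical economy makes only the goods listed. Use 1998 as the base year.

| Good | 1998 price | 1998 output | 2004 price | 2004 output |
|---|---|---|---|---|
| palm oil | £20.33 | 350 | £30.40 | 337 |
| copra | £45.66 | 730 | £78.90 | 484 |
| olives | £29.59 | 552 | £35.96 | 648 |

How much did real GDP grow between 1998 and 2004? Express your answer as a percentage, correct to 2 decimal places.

Real GDP 1998 = Nominal GDP 1998 = 20.33·350 + 45.66·730 + 29.59·552 = 56780.98.
Real GDP 2004 (at 1998 prices) = 20.33·337 + 45.66·484 + 29.59·648 = 48124.97.
Real growth = 48124.97/56780.98 − 1 = -0.1524.

-15.24%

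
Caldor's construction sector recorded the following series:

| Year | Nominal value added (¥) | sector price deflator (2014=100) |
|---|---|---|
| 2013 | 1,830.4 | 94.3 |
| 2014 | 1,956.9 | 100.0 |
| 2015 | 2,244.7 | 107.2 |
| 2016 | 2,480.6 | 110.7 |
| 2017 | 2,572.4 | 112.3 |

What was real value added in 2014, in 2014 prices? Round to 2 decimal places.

¥1,956.90

Real value added 2014 = 1956.9 / 1.000 = 1956.90.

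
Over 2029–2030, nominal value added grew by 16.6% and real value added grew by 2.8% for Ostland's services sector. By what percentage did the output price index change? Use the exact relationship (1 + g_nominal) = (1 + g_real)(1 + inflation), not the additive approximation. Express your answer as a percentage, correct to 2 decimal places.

13.42%

(1 + g_nom) = (1 + g_real)(1 + π), so π = 1.1660 / 1.0280 − 1 = 0.13424.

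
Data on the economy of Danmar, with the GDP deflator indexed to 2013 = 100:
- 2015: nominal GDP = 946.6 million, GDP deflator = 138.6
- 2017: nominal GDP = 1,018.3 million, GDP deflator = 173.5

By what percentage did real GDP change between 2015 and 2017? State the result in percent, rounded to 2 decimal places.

-14.06%

Real GDP 2015 = 946.6 / 1.386 = 682.97.
Real GDP 2017 = 1018.3 / 1.735 = 586.92.
Real growth = 586.92 / 682.97 − 1 = -0.1406.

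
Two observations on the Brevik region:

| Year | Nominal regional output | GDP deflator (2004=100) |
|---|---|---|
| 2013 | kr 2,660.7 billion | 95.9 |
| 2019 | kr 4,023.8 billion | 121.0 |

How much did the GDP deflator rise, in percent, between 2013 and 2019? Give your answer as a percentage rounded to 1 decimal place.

26.2%

Price-level change = 121.0 / 95.9 − 1 = 0.2617.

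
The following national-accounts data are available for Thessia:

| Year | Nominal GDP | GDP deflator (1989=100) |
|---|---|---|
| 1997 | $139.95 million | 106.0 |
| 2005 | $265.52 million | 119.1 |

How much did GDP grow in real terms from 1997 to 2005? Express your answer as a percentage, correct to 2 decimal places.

68.86%

Real GDP 1997 = 139.95 / 1.060 = 132.03.
Real GDP 2005 = 265.52 / 1.191 = 222.94.
Real growth = 222.94 / 132.03 − 1 = 0.6886.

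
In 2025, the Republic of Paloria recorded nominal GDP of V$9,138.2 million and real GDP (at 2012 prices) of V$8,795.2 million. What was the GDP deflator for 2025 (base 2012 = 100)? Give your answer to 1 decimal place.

103.9

GDP deflator = (Nominal / Real) × 100 = 9138.2 / 8795.2 × 100 = 103.90.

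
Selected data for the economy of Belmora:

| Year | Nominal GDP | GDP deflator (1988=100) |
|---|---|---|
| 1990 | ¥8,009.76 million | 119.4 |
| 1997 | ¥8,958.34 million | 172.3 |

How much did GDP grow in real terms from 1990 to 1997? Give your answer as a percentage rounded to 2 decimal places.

Real GDP 1990 = 8009.76 / 1.194 = 6708.34.
Real GDP 1997 = 8958.34 / 1.723 = 5199.27.
Real growth = 5199.27 / 6708.34 − 1 = -0.2250.

-22.50%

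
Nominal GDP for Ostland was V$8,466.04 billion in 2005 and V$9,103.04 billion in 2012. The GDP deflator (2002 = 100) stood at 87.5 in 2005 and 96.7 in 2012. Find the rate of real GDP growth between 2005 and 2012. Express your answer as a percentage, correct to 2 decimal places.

Real GDP 2005 = 8466.04 / 0.875 = 9675.47.
Real GDP 2012 = 9103.04 / 0.967 = 9413.69.
Real growth = 9413.69 / 9675.47 − 1 = -0.0271.

-2.71%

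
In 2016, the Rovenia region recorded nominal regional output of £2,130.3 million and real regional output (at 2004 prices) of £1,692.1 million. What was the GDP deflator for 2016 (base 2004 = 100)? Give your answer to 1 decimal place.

GDP deflator = (Nominal / Real) × 100 = 2130.3 / 1692.1 × 100 = 125.90.

125.9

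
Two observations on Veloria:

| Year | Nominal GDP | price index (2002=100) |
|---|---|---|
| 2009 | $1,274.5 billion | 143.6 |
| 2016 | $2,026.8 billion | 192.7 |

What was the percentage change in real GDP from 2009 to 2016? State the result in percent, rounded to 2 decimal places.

18.51%

Real GDP 2009 = 1274.5 / 1.436 = 887.53.
Real GDP 2016 = 2026.8 / 1.927 = 1051.79.
Real growth = 1051.79 / 887.53 − 1 = 0.1851.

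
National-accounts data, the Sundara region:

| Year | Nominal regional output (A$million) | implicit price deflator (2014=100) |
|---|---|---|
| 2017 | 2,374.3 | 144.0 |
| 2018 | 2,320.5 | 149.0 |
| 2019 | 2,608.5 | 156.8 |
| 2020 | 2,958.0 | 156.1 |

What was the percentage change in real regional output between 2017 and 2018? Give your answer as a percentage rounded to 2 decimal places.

Real regional output 2017 = 2374.3/1.440 = 1648.82.
Real regional output 2018 = 2320.5/1.490 = 1557.38.
Change = 1557.38/1648.82 − 1 = -0.0555.

-5.55%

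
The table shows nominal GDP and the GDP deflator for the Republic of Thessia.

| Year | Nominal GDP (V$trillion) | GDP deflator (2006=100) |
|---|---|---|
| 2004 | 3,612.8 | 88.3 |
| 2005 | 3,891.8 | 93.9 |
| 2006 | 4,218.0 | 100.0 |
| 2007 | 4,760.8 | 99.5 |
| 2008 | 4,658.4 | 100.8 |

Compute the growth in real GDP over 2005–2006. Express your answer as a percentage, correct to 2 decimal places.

Real GDP 2005 = 3891.8/0.939 = 4144.62.
Real GDP 2006 = 4218.0/1.000 = 4218.00.
Change = 4218.00/4144.62 − 1 = 0.0177.

1.77%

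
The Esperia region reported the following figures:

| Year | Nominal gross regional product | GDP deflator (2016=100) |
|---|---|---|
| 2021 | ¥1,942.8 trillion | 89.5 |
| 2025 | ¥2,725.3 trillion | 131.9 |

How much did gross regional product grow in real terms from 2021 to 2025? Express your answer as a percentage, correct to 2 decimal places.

-4.82%

Deflate each year: 2021 → 1942.8/0.895 = 2170.73; 2025 → 2725.3/1.319 = 2066.19.
So real gross regional product changed by 2066.19/2170.73 − 1 = -0.0482, i.e. -4.82%.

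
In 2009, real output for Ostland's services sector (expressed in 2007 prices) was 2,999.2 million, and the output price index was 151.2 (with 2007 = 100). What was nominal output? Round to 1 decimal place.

Nominal output = Real × (output price index/100) = 2999.2 × 1.512 = 4534.79.

4,534.8 million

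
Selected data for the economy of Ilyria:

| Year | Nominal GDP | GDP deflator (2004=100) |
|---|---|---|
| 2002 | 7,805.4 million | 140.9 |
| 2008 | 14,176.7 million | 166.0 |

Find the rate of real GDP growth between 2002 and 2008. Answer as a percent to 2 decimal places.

Deflate each year: 2002 → 7805.4/1.409 = 5539.67; 2008 → 14176.7/1.660 = 8540.18.
So real GDP changed by 8540.18/5539.67 − 1 = 0.5416, i.e. 54.16%.

54.16%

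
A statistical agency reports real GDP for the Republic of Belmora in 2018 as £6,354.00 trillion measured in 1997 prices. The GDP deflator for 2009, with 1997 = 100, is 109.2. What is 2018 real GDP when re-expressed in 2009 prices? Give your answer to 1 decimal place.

£6,938.6 trillion

Real GDP in 2009 prices = Real GDP in 1997 prices × (P_2009/P_1997) = 6354.00 × 1.092 = 6938.57.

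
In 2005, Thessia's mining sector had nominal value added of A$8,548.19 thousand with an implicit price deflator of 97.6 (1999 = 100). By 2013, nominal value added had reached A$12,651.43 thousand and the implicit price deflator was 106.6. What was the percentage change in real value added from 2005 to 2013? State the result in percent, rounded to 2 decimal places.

Real value added 2005 = 8548.19 / 0.976 = 8758.39.
Real value added 2013 = 12651.43 / 1.066 = 11868.13.
Real growth = 11868.13 / 8758.39 − 1 = 0.3551.

35.51%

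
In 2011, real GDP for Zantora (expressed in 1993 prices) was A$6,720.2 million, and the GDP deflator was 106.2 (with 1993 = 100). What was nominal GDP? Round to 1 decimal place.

Nominal GDP = Real × (GDP deflator/100) = 6720.2 × 1.062 = 7136.85.

A$7,136.9 million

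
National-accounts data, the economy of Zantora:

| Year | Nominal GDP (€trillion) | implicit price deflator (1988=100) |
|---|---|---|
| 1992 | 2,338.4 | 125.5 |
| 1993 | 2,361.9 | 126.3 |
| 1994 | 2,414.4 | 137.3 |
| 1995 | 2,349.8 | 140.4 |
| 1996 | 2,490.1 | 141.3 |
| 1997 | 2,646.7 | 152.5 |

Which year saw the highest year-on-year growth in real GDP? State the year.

1996

1993: real = 2361.9/1.263 = 1870.07; growth vs 1992 (1863.27) = 0.36%.
1994: real = 2414.4/1.373 = 1758.49; growth vs 1993 (1870.07) = -5.97%.
1995: real = 2349.8/1.404 = 1673.65; growth vs 1994 (1758.49) = -4.82%.
1996: real = 2490.1/1.413 = 1762.28; growth vs 1995 (1673.65) = 5.30%.
1997: real = 2646.7/1.525 = 1735.54; growth vs 1996 (1762.28) = -1.52%.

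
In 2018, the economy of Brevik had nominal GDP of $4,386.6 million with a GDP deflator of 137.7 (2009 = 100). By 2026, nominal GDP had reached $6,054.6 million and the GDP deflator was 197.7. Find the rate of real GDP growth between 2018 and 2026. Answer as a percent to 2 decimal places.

-3.86%

Deflate each year: 2018 → 4386.6/1.377 = 3185.62; 2026 → 6054.6/1.977 = 3062.52.
So real GDP changed by 3062.52/3185.62 − 1 = -0.0386, i.e. -3.86%.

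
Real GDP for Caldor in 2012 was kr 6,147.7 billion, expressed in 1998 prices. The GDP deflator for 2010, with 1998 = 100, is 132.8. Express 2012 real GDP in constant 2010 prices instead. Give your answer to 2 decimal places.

kr 8,164.15 billion

Real GDP in 2010 prices = Real GDP in 1998 prices × (P_2010/P_1998) = 6147.7 × 1.328 = 8164.15.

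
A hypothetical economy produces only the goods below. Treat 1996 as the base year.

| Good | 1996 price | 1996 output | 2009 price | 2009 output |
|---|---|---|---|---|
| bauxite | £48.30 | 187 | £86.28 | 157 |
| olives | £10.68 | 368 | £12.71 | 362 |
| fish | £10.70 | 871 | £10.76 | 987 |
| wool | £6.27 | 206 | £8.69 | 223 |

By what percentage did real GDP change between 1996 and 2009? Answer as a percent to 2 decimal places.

-0.70%

Real GDP 1996 = Nominal GDP 1996 = 48.30·187 + 10.68·368 + 10.70·871 + 6.27·206 = 23573.66.
Real GDP 2009 (at 1996 prices) = 48.30·157 + 10.68·362 + 10.70·987 + 6.27·223 = 23408.37.
Real growth = 23408.37/23573.66 − 1 = -0.0070.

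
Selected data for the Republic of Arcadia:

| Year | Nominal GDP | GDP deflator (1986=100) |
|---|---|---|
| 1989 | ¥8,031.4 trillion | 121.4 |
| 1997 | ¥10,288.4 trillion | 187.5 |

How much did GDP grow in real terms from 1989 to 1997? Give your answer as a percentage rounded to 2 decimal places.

Deflate each year: 1989 → 8031.4/1.214 = 6615.65; 1997 → 10288.4/1.875 = 5487.15.
So real GDP changed by 5487.15/6615.65 − 1 = -0.1706, i.e. -17.06%.

-17.06%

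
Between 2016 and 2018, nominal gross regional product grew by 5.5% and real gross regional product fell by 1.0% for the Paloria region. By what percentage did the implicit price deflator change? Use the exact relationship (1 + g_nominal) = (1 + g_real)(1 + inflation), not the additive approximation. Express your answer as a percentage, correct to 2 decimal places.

(1 + g_nom) = (1 + g_real)(1 + π), so π = 1.0550 / 0.9900 − 1 = 0.06566.

6.57%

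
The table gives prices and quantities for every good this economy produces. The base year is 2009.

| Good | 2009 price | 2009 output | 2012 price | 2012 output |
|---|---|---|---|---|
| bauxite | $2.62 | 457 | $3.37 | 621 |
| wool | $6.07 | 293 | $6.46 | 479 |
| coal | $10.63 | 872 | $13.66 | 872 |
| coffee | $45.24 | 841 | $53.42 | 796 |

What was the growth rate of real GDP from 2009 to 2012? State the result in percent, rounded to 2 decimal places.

Real GDP 2009 = Nominal GDP 2009 = 2.62·457 + 6.07·293 + 10.63·872 + 45.24·841 = 50292.05.
Real GDP 2012 (at 2009 prices) = 2.62·621 + 6.07·479 + 10.63·872 + 45.24·796 = 49814.95.
Real growth = 49814.95/50292.05 − 1 = -0.0095.

-0.95%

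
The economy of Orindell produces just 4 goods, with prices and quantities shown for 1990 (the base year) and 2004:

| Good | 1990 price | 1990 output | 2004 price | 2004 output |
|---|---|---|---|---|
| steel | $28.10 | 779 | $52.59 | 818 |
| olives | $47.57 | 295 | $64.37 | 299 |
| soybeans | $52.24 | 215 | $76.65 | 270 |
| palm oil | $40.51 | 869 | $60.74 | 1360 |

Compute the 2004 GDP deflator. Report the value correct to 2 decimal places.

155.60

Nominal GDP 2004 = 52.59·818 + 64.37·299 + 76.65·270 + 60.74·1360 = 165567.15.
Real GDP 2004 (at 1990 prices) = 28.10·818 + 47.57·299 + 52.24·270 + 40.51·1360 = 106407.63.
Deflator = Nominal/Real × 100 = 165567.15/106407.63 × 100 = 155.597.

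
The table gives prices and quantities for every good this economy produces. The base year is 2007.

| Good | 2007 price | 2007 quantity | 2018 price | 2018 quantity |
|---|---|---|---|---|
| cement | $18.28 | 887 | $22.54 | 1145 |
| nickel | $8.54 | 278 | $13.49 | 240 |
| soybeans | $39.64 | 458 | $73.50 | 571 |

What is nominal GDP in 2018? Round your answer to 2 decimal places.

Nominal GDP 2018 = Σ (p_2018 × q_2018) = 22.54·1145 + 13.49·240 + 73.50·571 = 71014.40.

$71014.40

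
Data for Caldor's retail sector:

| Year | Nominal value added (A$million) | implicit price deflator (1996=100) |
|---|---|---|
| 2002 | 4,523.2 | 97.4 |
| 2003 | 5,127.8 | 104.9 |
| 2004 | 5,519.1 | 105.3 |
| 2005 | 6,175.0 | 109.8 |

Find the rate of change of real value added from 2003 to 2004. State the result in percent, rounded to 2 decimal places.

7.22%

Real value added 2003 = 5127.8/1.049 = 4888.27.
Real value added 2004 = 5519.1/1.053 = 5241.31.
Change = 5241.31/4888.27 − 1 = 0.0722.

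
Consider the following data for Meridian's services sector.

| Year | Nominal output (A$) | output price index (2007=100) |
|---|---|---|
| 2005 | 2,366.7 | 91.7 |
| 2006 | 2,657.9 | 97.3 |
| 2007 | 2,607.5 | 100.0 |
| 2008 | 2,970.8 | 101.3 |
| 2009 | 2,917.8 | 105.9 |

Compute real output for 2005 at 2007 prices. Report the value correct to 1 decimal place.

Real output 2005 = 2366.7 / 0.917 = 2580.92.

A$2,580.9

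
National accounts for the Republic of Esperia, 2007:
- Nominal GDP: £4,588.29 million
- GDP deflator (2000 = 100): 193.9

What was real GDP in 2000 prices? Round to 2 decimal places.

Real GDP = Nominal / (GDP deflator/100) = 4588.29 / 1.939 = 2366.32.

£2,366.32 million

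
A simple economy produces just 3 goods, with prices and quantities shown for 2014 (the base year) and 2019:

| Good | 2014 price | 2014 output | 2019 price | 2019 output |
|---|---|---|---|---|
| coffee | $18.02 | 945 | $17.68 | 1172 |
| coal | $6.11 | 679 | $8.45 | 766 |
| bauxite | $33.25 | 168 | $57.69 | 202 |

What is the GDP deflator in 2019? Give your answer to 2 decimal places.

119.47

Nominal GDP 2019 = 17.68·1172 + 8.45·766 + 57.69·202 = 38847.04.
Real GDP 2019 (at 2014 prices) = 18.02·1172 + 6.11·766 + 33.25·202 = 32516.20.
Deflator = Nominal/Real × 100 = 38847.04/32516.20 × 100 = 119.470.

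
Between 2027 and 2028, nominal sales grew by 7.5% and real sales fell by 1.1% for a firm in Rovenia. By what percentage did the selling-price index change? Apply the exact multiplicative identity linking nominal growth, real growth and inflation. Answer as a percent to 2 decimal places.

(1 + g_nom) = (1 + g_real)(1 + π), so π = 1.0750 / 0.9890 − 1 = 0.08696.

8.70%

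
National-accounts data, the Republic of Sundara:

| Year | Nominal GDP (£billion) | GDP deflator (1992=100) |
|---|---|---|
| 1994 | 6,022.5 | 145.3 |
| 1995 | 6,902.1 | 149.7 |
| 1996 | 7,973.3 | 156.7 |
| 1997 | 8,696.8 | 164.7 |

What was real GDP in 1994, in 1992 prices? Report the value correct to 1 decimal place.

£4,144.9 billion

Real GDP 1994 = 6022.5 / 1.453 = 4144.87.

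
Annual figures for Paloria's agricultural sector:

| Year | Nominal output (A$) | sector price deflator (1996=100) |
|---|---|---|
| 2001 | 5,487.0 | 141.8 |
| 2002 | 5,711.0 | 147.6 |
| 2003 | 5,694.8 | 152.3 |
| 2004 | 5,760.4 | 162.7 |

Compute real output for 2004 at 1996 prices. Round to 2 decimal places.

A$3,540.50

Real output 2004 = 5760.4 / 1.627 = 3540.50.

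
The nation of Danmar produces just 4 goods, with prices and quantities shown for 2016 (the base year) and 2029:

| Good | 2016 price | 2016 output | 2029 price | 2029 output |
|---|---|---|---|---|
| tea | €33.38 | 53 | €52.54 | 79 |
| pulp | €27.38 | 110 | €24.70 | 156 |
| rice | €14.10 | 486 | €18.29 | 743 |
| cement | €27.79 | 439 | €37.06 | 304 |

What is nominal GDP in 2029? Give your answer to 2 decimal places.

€32859.57

Nominal GDP 2029 = Σ (p_2029 × q_2029) = 52.54·79 + 24.70·156 + 18.29·743 + 37.06·304 = 32859.57.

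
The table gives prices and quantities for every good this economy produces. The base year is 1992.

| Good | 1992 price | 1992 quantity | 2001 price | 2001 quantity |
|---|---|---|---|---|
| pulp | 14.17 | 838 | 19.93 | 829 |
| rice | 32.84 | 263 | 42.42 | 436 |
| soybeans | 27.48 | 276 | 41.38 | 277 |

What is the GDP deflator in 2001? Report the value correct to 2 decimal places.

Nominal GDP 2001 = 19.93·829 + 42.42·436 + 41.38·277 = 46479.35.
Real GDP 2001 (at 1992 prices) = 14.17·829 + 32.84·436 + 27.48·277 = 33677.13.
Deflator = Nominal/Real × 100 = 46479.35/33677.13 × 100 = 138.015.

138.01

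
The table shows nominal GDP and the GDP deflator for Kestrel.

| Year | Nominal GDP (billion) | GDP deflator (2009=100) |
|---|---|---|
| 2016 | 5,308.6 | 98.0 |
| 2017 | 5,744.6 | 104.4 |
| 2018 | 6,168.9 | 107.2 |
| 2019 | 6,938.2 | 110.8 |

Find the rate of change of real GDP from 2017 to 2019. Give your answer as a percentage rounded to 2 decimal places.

13.80%

Real GDP 2017 = 5744.6/1.044 = 5502.49.
Real GDP 2019 = 6938.2/1.108 = 6261.91.
Change = 6261.91/5502.49 − 1 = 0.1380.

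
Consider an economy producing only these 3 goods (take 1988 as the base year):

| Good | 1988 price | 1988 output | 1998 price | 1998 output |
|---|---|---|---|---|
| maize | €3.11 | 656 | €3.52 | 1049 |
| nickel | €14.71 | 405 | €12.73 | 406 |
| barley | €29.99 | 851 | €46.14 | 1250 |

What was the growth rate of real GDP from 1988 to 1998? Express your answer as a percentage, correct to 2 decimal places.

Real GDP 1988 = Nominal GDP 1988 = 3.11·656 + 14.71·405 + 29.99·851 = 33519.20.
Real GDP 1998 (at 1988 prices) = 3.11·1049 + 14.71·406 + 29.99·1250 = 46722.15.
Real growth = 46722.15/33519.20 − 1 = 0.3939.

39.39%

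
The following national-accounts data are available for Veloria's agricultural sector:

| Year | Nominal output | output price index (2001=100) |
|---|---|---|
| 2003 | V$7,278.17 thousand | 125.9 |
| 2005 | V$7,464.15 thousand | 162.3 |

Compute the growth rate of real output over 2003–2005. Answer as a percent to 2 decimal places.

Deflate each year: 2003 → 7278.17/1.259 = 5780.91; 2005 → 7464.15/1.623 = 4598.98.
So real output changed by 4598.98/5780.91 − 1 = -0.2045, i.e. -20.45%.

-20.45%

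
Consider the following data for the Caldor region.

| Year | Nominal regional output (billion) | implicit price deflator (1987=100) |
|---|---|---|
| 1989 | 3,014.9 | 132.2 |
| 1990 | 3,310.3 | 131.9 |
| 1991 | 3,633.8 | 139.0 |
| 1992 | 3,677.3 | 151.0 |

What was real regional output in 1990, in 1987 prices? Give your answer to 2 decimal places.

Real regional output 1990 = 3310.3 / 1.319 = 2509.70.

2,509.70 billion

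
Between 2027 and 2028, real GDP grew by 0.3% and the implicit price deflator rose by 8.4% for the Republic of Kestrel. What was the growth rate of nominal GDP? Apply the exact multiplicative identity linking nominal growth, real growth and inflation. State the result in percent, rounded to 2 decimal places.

8.73%

(1 + g_nom) = (1 + g_real)(1 + π) = 1.0030 × 1.0840 = 1.08725.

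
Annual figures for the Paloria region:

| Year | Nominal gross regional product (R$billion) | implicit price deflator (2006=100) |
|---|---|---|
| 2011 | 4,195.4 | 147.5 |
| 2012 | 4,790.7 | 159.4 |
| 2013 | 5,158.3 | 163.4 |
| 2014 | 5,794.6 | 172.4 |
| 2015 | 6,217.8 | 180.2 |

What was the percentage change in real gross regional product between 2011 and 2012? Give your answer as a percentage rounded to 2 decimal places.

Real gross regional product 2011 = 4195.4/1.475 = 2844.34.
Real gross regional product 2012 = 4790.7/1.594 = 3005.46.
Change = 3005.46/2844.34 − 1 = 0.0566.

5.66%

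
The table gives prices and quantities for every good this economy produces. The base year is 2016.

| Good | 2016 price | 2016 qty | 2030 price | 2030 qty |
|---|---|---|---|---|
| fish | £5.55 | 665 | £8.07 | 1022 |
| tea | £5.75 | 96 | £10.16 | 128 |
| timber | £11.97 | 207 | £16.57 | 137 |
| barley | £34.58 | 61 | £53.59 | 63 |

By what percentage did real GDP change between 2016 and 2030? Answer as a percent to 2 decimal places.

15.82%

Real GDP 2016 = Nominal GDP 2016 = 5.55·665 + 5.75·96 + 11.97·207 + 34.58·61 = 8829.92.
Real GDP 2030 (at 2016 prices) = 5.55·1022 + 5.75·128 + 11.97·137 + 34.58·63 = 10226.53.
Real growth = 10226.53/8829.92 − 1 = 0.1582.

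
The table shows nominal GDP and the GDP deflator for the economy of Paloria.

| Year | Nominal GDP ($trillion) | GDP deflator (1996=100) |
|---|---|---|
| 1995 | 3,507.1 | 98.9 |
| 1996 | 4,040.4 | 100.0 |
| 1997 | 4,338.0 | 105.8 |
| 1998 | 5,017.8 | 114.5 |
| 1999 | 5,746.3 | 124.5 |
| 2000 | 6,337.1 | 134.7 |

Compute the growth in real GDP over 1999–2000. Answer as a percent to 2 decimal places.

Real GDP 1999 = 5746.3/1.245 = 4615.50.
Real GDP 2000 = 6337.1/1.347 = 4704.60.
Change = 4704.60/4615.50 − 1 = 0.0193.

1.93%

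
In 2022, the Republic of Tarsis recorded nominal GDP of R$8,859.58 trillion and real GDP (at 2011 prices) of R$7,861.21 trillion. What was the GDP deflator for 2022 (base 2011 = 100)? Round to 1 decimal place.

GDP deflator = (Nominal / Real) × 100 = 8859.58 / 7861.21 × 100 = 112.70.

112.7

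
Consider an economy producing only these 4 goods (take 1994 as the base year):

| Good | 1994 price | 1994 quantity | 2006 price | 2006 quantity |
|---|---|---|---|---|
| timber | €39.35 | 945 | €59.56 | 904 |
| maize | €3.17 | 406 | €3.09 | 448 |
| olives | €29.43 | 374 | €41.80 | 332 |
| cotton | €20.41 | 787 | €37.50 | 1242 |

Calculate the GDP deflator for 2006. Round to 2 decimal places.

Nominal GDP 2006 = 59.56·904 + 3.09·448 + 41.80·332 + 37.50·1242 = 115679.16.
Real GDP 2006 (at 1994 prices) = 39.35·904 + 3.17·448 + 29.43·332 + 20.41·1242 = 72112.54.
Deflator = Nominal/Real × 100 = 115679.16/72112.54 × 100 = 160.415.

160.41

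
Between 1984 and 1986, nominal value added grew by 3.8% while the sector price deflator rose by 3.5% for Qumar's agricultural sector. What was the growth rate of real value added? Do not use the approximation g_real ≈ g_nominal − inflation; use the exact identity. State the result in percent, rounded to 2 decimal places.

0.29%

(1 + g_nom) = (1 + g_real)(1 + π), so g_real = 1.0380 / 1.0350 − 1 = 0.00290.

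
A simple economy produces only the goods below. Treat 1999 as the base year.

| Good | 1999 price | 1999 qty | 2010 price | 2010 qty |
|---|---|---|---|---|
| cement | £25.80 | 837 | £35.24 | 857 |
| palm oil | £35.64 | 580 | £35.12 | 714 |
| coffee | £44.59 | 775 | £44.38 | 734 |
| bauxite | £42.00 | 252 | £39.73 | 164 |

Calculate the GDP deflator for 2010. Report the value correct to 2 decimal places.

Nominal GDP 2010 = 35.24·857 + 35.12·714 + 44.38·734 + 39.73·164 = 94367.00.
Real GDP 2010 (at 1999 prices) = 25.80·857 + 35.64·714 + 44.59·734 + 42.00·164 = 87174.62.
Deflator = Nominal/Real × 100 = 94367.00/87174.62 × 100 = 108.251.

108.25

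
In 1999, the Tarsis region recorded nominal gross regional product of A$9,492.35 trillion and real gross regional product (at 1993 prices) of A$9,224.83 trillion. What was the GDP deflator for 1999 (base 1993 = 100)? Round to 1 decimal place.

102.9

GDP deflator = (Nominal / Real) × 100 = 9492.35 / 9224.83 × 100 = 102.90.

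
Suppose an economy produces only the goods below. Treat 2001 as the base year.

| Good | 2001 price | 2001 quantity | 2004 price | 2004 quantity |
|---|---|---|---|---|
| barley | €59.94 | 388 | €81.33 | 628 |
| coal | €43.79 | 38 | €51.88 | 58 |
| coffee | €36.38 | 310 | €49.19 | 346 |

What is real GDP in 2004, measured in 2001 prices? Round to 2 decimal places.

Real GDP 2004 = Σ (p_2001 × q_2004) = 59.94·628 + 43.79·58 + 36.38·346 = 52769.62.

€52769.62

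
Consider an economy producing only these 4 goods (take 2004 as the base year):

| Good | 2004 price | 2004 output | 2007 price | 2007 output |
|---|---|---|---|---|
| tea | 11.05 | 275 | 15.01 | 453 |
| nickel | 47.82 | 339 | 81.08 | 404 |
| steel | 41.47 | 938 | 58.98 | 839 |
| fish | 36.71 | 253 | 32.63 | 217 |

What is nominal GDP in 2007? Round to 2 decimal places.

Nominal GDP 2007 = Σ (p_2007 × q_2007) = 15.01·453 + 81.08·404 + 58.98·839 + 32.63·217 = 96120.78.

96120.78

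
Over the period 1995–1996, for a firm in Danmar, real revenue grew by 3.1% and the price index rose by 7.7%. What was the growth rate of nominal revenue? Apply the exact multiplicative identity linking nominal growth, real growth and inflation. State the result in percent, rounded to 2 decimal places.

11.04%

(1 + g_nom) = (1 + g_real)(1 + π) = 1.0310 × 1.0770 = 1.11039.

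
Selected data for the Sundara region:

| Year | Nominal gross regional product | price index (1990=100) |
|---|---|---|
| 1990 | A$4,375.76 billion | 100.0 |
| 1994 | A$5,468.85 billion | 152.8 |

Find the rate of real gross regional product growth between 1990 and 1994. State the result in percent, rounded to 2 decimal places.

Deflate each year: 1990 → 4375.76/1.000 = 4375.76; 1994 → 5468.85/1.528 = 3579.09.
So real gross regional product changed by 3579.09/4375.76 − 1 = -0.1821, i.e. -18.21%.

-18.21%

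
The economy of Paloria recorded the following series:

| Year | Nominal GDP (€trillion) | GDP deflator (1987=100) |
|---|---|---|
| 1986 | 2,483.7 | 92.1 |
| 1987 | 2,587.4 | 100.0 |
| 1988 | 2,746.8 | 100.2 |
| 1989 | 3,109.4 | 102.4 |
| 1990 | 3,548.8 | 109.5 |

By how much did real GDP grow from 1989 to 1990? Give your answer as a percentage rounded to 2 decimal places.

Real GDP 1989 = 3109.4/1.024 = 3036.52.
Real GDP 1990 = 3548.8/1.095 = 3240.91.
Change = 3240.91/3036.52 − 1 = 0.0673.

6.73%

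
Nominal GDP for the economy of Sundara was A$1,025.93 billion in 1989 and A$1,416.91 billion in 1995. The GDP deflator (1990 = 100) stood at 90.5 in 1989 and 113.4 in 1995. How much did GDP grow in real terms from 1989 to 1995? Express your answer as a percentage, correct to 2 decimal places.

Deflate each year: 1989 → 1025.93/0.905 = 1133.62; 1995 → 1416.91/1.134 = 1249.48.
So real GDP changed by 1249.48/1133.62 − 1 = 0.1022, i.e. 10.22%.

10.22%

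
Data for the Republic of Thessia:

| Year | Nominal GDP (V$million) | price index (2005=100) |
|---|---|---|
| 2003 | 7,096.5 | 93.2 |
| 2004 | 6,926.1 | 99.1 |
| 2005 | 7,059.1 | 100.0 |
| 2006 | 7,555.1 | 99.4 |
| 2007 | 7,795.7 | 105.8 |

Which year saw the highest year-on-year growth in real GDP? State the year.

2004: real = 6926.1/0.991 = 6989.00; growth vs 2003 (7614.27) = -8.21%.
2005: real = 7059.1/1.000 = 7059.10; growth vs 2004 (6989.00) = 1.00%.
2006: real = 7555.1/0.994 = 7600.70; growth vs 2005 (7059.10) = 7.67%.
2007: real = 7795.7/1.058 = 7368.34; growth vs 2006 (7600.70) = -3.06%.

2006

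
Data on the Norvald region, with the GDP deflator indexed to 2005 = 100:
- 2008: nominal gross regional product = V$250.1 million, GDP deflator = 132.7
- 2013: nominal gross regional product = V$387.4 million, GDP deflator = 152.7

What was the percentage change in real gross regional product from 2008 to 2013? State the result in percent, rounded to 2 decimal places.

Deflate each year: 2008 → 250.1/1.327 = 188.47; 2013 → 387.4/1.527 = 253.70.
So real gross regional product changed by 253.70/188.47 − 1 = 0.3461, i.e. 34.61%.

34.61%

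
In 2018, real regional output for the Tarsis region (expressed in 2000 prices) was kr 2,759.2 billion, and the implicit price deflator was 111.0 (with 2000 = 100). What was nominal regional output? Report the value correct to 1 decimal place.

Nominal regional output = Real × (implicit price deflator/100) = 2759.2 × 1.110 = 3062.71.

kr 3,062.7 billion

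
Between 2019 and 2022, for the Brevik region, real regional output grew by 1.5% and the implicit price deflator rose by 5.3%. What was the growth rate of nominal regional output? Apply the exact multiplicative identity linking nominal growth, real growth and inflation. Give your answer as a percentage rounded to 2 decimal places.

6.88%

(1 + g_nom) = (1 + g_real)(1 + π) = 1.0150 × 1.0530 = 1.06880.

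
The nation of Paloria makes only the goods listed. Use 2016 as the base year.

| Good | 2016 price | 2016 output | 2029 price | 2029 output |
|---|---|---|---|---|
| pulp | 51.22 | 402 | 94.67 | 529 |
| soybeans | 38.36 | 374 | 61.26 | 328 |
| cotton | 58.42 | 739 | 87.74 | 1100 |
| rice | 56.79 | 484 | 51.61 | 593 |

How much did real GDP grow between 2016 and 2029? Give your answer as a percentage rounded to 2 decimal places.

30.32%

Real GDP 2016 = Nominal GDP 2016 = 51.22·402 + 38.36·374 + 58.42·739 + 56.79·484 = 105595.82.
Real GDP 2029 (at 2016 prices) = 51.22·529 + 38.36·328 + 58.42·1100 + 56.79·593 = 137615.93.
Real growth = 137615.93/105595.82 − 1 = 0.3032.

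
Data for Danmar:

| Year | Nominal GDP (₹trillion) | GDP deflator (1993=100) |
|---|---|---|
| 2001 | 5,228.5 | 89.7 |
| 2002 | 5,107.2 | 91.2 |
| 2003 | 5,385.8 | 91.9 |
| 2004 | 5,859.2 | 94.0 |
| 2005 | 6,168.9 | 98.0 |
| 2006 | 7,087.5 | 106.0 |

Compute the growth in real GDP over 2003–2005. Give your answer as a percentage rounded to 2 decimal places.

Real GDP 2003 = 5385.8/0.919 = 5860.50.
Real GDP 2005 = 6168.9/0.980 = 6294.80.
Change = 6294.80/5860.50 − 1 = 0.0741.

7.41%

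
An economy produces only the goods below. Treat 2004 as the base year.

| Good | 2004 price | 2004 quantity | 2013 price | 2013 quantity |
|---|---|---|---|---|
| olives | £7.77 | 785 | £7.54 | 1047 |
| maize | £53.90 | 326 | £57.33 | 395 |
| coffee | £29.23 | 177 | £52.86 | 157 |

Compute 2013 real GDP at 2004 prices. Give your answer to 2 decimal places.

£34014.80

Real GDP 2013 = Σ (p_2004 × q_2013) = 7.77·1047 + 53.90·395 + 29.23·157 = 34014.80.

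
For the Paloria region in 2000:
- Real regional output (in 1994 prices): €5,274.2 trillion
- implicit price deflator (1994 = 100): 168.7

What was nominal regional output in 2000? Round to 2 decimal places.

Nominal regional output = Real × (implicit price deflator/100) = 5274.2 × 1.687 = 8897.58.

€8,897.58 trillion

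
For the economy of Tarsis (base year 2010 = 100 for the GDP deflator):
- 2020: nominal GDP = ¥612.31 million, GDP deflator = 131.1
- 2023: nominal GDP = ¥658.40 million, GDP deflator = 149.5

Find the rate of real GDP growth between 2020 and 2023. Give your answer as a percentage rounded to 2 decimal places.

Real GDP 2020 = 612.31 / 1.311 = 467.06.
Real GDP 2023 = 658.40 / 1.495 = 440.40.
Real growth = 440.40 / 467.06 − 1 = -0.0571.

-5.71%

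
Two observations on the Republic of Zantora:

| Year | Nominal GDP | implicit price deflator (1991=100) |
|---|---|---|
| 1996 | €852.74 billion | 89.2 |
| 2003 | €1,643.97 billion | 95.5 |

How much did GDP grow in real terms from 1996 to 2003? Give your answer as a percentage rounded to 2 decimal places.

80.07%

Deflate each year: 1996 → 852.74/0.892 = 955.99; 2003 → 1643.97/0.955 = 1721.43.
So real GDP changed by 1721.43/955.99 − 1 = 0.8007, i.e. 80.07%.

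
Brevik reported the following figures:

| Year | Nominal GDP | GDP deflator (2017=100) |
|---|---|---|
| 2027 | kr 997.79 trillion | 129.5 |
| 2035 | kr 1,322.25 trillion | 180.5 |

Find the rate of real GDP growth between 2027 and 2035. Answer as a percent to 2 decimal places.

Deflate each year: 2027 → 997.79/1.295 = 770.49; 2035 → 1322.25/1.805 = 732.55.
So real GDP changed by 732.55/770.49 − 1 = -0.0492, i.e. -4.92%.

-4.92%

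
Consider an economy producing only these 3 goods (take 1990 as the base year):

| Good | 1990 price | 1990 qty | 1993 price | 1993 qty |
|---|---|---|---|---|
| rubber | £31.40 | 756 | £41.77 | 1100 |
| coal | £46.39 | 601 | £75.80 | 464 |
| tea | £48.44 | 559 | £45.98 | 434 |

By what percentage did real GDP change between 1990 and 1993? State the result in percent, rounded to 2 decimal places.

-2.04%

Real GDP 1990 = Nominal GDP 1990 = 31.40·756 + 46.39·601 + 48.44·559 = 78696.75.
Real GDP 1993 (at 1990 prices) = 31.40·1100 + 46.39·464 + 48.44·434 = 77087.92.
Real growth = 77087.92/78696.75 − 1 = -0.0204.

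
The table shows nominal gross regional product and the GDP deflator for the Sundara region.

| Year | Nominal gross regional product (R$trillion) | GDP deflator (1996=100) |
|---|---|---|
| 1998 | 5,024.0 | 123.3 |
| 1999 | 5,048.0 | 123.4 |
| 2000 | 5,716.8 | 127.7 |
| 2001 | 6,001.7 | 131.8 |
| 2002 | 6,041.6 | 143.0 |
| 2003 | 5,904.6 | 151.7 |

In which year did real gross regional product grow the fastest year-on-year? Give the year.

2000

1999: real = 5048.0/1.234 = 4090.76; growth vs 1998 (4074.61) = 0.40%.
2000: real = 5716.8/1.277 = 4476.74; growth vs 1999 (4090.76) = 9.44%.
2001: real = 6001.7/1.318 = 4553.64; growth vs 2000 (4476.74) = 1.72%.
2002: real = 6041.6/1.430 = 4224.90; growth vs 2001 (4553.64) = -7.22%.
2003: real = 5904.6/1.517 = 3892.29; growth vs 2002 (4224.90) = -7.87%.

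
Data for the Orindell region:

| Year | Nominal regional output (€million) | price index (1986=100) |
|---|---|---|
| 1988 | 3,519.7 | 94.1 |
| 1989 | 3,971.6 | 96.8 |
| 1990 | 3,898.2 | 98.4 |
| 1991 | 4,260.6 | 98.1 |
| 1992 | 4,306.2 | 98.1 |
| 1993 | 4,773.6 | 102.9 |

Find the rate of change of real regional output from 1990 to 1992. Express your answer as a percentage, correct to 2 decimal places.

Real regional output 1990 = 3898.2/0.984 = 3961.59.
Real regional output 1992 = 4306.2/0.981 = 4389.60.
Change = 4389.60/3961.59 − 1 = 0.1080.

10.80%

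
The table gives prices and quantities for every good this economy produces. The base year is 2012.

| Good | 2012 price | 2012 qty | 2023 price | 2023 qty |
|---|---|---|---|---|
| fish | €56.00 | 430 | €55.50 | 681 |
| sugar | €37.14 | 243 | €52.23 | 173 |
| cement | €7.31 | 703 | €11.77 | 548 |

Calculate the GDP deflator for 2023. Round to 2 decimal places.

109.71

Nominal GDP 2023 = 55.50·681 + 52.23·173 + 11.77·548 = 53281.25.
Real GDP 2023 (at 2012 prices) = 56.00·681 + 37.14·173 + 7.31·548 = 48567.10.
Deflator = Nominal/Real × 100 = 53281.25/48567.10 × 100 = 109.706.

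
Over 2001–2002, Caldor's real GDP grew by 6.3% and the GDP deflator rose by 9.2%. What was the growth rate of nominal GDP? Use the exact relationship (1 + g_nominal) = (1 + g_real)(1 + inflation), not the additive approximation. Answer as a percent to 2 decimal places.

(1 + g_nom) = (1 + g_real)(1 + π) = 1.0630 × 1.0920 = 1.16080.

16.08%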